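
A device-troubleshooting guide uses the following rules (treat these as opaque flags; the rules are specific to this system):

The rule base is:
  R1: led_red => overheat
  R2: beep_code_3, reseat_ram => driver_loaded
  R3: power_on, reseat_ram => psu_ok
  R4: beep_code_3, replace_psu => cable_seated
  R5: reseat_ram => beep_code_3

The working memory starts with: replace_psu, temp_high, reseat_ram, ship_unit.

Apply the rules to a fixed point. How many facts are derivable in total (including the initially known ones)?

7

Round 1 fires R5, giving beep_code_3.
Round 2 fires R2, R4, giving driver_loaded, cable_seated.
Closure: {beep_code_3, cable_seated, driver_loaded, replace_psu, reseat_ram, ship_unit, temp_high} — 7 facts.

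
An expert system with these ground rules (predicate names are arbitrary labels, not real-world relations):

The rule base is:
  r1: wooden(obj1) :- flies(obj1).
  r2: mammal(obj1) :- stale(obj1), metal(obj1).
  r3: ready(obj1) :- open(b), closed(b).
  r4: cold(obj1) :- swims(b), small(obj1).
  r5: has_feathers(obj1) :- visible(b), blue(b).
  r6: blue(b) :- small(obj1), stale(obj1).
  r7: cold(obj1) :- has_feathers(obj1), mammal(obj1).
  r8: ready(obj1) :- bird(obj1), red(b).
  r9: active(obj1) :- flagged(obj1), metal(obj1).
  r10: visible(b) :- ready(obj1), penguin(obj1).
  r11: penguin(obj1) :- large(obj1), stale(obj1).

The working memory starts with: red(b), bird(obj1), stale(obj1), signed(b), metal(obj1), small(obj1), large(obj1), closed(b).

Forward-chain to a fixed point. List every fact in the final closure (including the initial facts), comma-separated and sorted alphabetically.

[1] r2 [mammal(obj1) :- stale(obj1), metal(obj1).]; r6 [blue(b) :- small(obj1), stale(obj1).]; r8 [ready(obj1) :- bird(obj1), red(b).]; r11 [penguin(obj1) :- large(obj1), stale(obj1).]. ⇒ new: mammal(obj1), blue(b), ready(obj1), penguin(obj1).
[2] r10 [visible(b) :- ready(obj1), penguin(obj1).]. ⇒ new: visible(b).
[3] r5 [has_feathers(obj1) :- visible(b), blue(b).]. ⇒ new: has_feathers(obj1).
[4] r7 [cold(obj1) :- has_feathers(obj1), mammal(obj1).]. ⇒ new: cold(obj1).

bird(obj1), blue(b), closed(b), cold(obj1), has_feathers(obj1), large(obj1), mammal(obj1), metal(obj1), penguin(obj1), ready(obj1), red(b), signed(b), small(obj1), stale(obj1), visible(b)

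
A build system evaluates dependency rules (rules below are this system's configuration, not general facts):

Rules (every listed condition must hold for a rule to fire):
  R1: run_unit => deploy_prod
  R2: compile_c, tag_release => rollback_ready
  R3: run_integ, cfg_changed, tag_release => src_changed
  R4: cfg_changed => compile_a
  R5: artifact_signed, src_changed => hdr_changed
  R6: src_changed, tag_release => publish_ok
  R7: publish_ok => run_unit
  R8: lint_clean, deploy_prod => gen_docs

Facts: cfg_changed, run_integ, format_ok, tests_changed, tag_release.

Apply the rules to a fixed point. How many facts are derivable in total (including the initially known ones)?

Round 1 — R3, R4, derive src_changed, compile_a.
Round 2 — R6, derive publish_ok.
Round 3 — R7, derive run_unit.
Round 4 — R1, derive deploy_prod.
Closure: {cfg_changed, compile_a, deploy_prod, format_ok, publish_ok, run_integ, run_unit, src_changed, tag_release, tests_changed} — 10 facts.

10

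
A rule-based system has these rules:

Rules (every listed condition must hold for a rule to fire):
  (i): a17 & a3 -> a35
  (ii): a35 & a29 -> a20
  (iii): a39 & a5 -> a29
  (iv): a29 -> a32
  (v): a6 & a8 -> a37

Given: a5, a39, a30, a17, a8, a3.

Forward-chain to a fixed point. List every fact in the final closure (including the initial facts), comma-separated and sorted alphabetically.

Round 1: (i) [a17 & a3 -> a35]; (iii) [a39 & a5 -> a29]. Adds a35, a29.
Round 2: (ii) [a35 & a29 -> a20]; (iv) [a29 -> a32]. Adds a20, a32.

a17, a20, a29, a3, a30, a32, a35, a39, a5, a8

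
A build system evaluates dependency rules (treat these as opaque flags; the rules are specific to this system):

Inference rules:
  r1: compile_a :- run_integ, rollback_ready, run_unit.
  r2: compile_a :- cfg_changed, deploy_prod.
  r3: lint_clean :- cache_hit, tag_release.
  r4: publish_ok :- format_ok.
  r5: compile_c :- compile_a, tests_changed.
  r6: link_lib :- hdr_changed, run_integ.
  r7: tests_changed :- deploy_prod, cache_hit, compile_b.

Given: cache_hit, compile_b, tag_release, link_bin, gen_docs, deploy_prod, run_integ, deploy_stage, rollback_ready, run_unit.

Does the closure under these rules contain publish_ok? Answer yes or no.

[1] r1 [compile_a :- run_integ, rollback_ready, run_unit.]; r3 [lint_clean :- cache_hit, tag_release.]; r7 [tests_changed :- deploy_prod, cache_hit, compile_b.]. ⇒ new: compile_a, lint_clean, tests_changed.
[2] r5 [compile_c :- compile_a, tests_changed.]. ⇒ new: compile_c.
Fixed point reached. publish_ok is concluded only by r4; r4 needs format_ok (never derived).

no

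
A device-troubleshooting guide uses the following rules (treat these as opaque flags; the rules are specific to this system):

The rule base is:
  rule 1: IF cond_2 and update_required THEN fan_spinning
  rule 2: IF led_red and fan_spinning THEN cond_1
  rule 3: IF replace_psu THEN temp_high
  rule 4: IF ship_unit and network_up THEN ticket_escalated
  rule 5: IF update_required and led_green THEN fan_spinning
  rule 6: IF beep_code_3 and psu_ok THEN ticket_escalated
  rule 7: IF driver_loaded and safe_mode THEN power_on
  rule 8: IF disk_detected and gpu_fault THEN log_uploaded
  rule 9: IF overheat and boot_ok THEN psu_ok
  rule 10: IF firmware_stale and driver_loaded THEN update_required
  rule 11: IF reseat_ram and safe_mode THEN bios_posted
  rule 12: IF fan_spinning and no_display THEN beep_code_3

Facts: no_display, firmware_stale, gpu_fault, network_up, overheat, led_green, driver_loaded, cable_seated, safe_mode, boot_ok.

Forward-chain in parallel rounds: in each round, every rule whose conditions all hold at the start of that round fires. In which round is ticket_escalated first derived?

Round 1: rule 7 [IF driver_loaded and safe_mode THEN power_on]; rule 9 [IF overheat and boot_ok THEN psu_ok]; rule 10 [IF firmware_stale and driver_loaded THEN update_required]. Adds power_on, psu_ok, update_required.
Round 2: rule 5 [IF update_required and led_green THEN fan_spinning]. Adds fan_spinning.
Round 3: rule 12 [IF fan_spinning and no_display THEN beep_code_3]. Adds beep_code_3.
Round 4: rule 6 [IF beep_code_3 and psu_ok THEN ticket_escalated]. Adds ticket_escalated.
ticket_escalated first appears in round 4.

4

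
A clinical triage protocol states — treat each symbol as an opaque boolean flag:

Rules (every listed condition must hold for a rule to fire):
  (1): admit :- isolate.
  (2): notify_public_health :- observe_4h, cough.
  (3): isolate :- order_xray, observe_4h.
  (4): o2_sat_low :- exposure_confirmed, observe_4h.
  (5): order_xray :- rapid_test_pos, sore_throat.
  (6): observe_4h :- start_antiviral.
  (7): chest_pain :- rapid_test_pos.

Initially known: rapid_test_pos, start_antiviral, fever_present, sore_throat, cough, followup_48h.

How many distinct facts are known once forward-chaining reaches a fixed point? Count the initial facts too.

12

Round 1: (5) [order_xray :- rapid_test_pos, sore_throat.]; (6) [observe_4h :- start_antiviral.]; (7) [chest_pain :- rapid_test_pos.]. New: order_xray, observe_4h, chest_pain.
Round 2: (2) [notify_public_health :- observe_4h, cough.]; (3) [isolate :- order_xray, observe_4h.]. New: notify_public_health, isolate.
Round 3: (1) [admit :- isolate.]. New: admit.
Closure: {admit, chest_pain, cough, fever_present, followup_48h, isolate, notify_public_health, observe_4h, order_xray, rapid_test_pos, sore_throat, start_antiviral} — 12 facts.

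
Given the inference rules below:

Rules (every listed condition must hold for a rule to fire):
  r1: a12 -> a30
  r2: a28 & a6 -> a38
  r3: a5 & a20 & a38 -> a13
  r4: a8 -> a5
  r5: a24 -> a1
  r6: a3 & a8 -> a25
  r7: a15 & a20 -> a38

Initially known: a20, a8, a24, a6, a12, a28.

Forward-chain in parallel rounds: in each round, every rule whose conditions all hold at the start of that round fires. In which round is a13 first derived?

2

Round 1 — r1, r2, r4, r5, derive a30, a38, a5, a1.
Round 2 — r3, derive a13.
a13 first appears in round 2.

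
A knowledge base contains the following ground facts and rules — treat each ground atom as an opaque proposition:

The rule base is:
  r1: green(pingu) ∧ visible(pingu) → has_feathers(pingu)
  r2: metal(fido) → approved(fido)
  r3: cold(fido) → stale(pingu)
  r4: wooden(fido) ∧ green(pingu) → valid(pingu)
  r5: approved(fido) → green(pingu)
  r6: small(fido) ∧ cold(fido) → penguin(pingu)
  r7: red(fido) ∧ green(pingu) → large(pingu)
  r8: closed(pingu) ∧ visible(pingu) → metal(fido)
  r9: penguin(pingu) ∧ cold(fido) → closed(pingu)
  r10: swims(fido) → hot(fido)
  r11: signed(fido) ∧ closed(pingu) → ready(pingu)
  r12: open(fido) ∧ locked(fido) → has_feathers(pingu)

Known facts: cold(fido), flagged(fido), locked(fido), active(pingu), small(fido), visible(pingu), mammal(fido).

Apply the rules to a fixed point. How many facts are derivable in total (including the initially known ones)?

14

Round 1: r3 [cold(fido) → stale(pingu)]; r6 [small(fido) ∧ cold(fido) → penguin(pingu)]. Adds stale(pingu), penguin(pingu).
Round 2: r9 [penguin(pingu) ∧ cold(fido) → closed(pingu)]. Adds closed(pingu).
Round 3: r8 [closed(pingu) ∧ visible(pingu) → metal(fido)]. Adds metal(fido).
Round 4: r2 [metal(fido) → approved(fido)]. Adds approved(fido).
Round 5: r5 [approved(fido) → green(pingu)]. Adds green(pingu).
Round 6: r1 [green(pingu) ∧ visible(pingu) → has_feathers(pingu)]. Adds has_feathers(pingu).
Closure: {active(pingu), approved(fido), closed(pingu), cold(fido), flagged(fido), green(pingu), has_feathers(pingu), locked(fido), mammal(fido), metal(fido), penguin(pingu), small(fido), stale(pingu), visible(pingu)} — 14 facts.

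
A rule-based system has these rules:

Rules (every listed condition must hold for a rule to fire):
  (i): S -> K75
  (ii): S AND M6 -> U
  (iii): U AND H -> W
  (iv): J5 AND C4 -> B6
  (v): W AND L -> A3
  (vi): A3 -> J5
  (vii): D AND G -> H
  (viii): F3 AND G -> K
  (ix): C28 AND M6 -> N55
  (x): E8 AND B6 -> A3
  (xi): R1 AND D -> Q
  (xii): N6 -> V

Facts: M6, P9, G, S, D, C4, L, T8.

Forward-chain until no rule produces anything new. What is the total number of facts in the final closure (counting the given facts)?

15

Round 1: (i) [S -> K75]; (ii) [S AND M6 -> U]; (vii) [D AND G -> H]. Adds K75, U, H.
Round 2: (iii) [U AND H -> W]. Adds W.
Round 3: (v) [W AND L -> A3]. Adds A3.
Round 4: (vi) [A3 -> J5]. Adds J5.
Round 5: (iv) [J5 AND C4 -> B6]. Adds B6.
Closure: {A3, B6, C4, D, G, H, J5, K75, L, M6, P9, S, T8, U, W} — 15 facts.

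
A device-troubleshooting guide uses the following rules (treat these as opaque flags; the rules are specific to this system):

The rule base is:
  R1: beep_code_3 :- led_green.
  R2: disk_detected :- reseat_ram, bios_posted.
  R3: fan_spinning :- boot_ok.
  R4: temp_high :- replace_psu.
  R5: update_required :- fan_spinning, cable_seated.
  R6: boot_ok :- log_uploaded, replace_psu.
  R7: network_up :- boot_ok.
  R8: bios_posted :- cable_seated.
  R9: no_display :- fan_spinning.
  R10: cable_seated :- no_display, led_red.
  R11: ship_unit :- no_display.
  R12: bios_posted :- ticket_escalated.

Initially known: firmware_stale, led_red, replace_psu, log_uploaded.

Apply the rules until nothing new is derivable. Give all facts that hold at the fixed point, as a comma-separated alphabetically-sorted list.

bios_posted, boot_ok, cable_seated, fan_spinning, firmware_stale, led_red, log_uploaded, network_up, no_display, replace_psu, ship_unit, temp_high, update_required

Round 1: R4 [temp_high :- replace_psu.]; R6 [boot_ok :- log_uploaded, replace_psu.]. New: temp_high, boot_ok.
Round 2: R3 [fan_spinning :- boot_ok.]; R7 [network_up :- boot_ok.]. New: fan_spinning, network_up.
Round 3: R9 [no_display :- fan_spinning.]. New: no_display.
Round 4: R10 [cable_seated :- no_display, led_red.]; R11 [ship_unit :- no_display.]. New: cable_seated, ship_unit.
Round 5: R5 [update_required :- fan_spinning, cable_seated.]; R8 [bios_posted :- cable_seated.]. New: update_required, bios_posted.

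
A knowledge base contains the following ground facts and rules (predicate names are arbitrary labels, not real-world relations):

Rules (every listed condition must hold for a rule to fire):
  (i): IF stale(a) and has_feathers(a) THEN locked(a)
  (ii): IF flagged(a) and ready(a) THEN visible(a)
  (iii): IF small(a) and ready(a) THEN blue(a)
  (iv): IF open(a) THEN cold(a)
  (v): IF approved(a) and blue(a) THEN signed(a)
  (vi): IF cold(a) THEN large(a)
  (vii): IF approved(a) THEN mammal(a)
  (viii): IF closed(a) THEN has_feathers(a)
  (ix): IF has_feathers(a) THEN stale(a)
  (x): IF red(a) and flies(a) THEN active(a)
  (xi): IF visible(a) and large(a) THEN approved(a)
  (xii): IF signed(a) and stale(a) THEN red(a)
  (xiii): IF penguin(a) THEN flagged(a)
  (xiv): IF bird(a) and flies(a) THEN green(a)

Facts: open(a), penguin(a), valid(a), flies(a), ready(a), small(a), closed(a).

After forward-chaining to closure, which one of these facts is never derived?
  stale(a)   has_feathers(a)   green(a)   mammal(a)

Round 1: (iii) [IF small(a) and ready(a) THEN blue(a)]; (iv) [IF open(a) THEN cold(a)]; (viii) [IF closed(a) THEN has_feathers(a)]; (xiii) [IF penguin(a) THEN flagged(a)]. New: blue(a), cold(a), has_feathers(a), flagged(a).
Round 2: (ii) [IF flagged(a) and ready(a) THEN visible(a)]; (vi) [IF cold(a) THEN large(a)]; (ix) [IF has_feathers(a) THEN stale(a)]. New: visible(a), large(a), stale(a).
Round 3: (i) [IF stale(a) and has_feathers(a) THEN locked(a)]; (xi) [IF visible(a) and large(a) THEN approved(a)]. New: locked(a), approved(a).
Round 4: (v) [IF approved(a) and blue(a) THEN signed(a)]; (vii) [IF approved(a) THEN mammal(a)]. New: signed(a), mammal(a).
Round 5: (xii) [IF signed(a) and stale(a) THEN red(a)]. New: red(a).
Round 6: (x) [IF red(a) and flies(a) THEN active(a)]. New: active(a).
Derived: stale(a) (round 2), mammal(a) (round 4), has_feathers(a) (round 1). green(a) never appears in any round.

green(a)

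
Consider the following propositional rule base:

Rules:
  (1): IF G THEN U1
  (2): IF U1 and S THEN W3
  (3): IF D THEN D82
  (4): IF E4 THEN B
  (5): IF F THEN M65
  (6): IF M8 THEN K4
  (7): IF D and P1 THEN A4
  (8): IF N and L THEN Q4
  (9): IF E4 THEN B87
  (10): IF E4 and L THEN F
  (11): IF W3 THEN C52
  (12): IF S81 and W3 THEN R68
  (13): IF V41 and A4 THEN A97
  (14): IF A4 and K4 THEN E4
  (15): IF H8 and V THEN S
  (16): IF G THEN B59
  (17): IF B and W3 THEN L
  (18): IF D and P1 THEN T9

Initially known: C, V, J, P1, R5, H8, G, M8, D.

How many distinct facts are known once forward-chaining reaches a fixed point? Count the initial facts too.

Round 1: (1) [IF G THEN U1]; (3) [IF D THEN D82]; (6) [IF M8 THEN K4]; (7) [IF D and P1 THEN A4]; (15) [IF H8 and V THEN S]; (16) [IF G THEN B59]; (18) [IF D and P1 THEN T9]. New: U1, D82, K4, A4, S, B59, T9.
Round 2: (2) [IF U1 and S THEN W3]; (14) [IF A4 and K4 THEN E4]. New: W3, E4.
Round 3: (4) [IF E4 THEN B]; (9) [IF E4 THEN B87]; (11) [IF W3 THEN C52]. New: B, B87, C52.
Round 4: (17) [IF B and W3 THEN L]. New: L.
Round 5: (10) [IF E4 and L THEN F]. New: F.
Round 6: (5) [IF F THEN M65]. New: M65.
Closure: {A4, B, B59, B87, C, C52, D, D82, E4, F, G, H8, J, K4, L, M65, M8, P1, R5, S, T9, U1, V, W3} — 24 facts.

24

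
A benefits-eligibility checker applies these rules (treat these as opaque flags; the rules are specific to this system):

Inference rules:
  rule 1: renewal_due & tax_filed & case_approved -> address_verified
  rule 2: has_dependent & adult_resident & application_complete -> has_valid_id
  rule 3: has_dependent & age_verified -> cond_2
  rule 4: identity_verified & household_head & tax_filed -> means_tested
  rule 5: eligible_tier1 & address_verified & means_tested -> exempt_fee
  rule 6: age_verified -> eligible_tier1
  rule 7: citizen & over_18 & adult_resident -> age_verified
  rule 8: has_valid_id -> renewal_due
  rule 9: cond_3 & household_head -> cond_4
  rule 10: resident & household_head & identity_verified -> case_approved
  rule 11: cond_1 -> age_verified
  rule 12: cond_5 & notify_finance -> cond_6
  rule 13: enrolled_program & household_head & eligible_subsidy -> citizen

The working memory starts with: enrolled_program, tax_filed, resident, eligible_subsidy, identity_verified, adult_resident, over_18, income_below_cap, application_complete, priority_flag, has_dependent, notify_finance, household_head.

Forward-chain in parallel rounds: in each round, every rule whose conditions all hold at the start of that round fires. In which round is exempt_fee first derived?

4

Round 1 — rule 2, rule 4, rule 10, rule 13, derive has_valid_id, means_tested, case_approved, citizen.
Round 2 — rule 7, rule 8, derive age_verified, renewal_due.
Round 3 — rule 1, rule 3, rule 6, derive address_verified, cond_2, eligible_tier1.
Round 4 — rule 5, derive exempt_fee.
exempt_fee first appears in round 4.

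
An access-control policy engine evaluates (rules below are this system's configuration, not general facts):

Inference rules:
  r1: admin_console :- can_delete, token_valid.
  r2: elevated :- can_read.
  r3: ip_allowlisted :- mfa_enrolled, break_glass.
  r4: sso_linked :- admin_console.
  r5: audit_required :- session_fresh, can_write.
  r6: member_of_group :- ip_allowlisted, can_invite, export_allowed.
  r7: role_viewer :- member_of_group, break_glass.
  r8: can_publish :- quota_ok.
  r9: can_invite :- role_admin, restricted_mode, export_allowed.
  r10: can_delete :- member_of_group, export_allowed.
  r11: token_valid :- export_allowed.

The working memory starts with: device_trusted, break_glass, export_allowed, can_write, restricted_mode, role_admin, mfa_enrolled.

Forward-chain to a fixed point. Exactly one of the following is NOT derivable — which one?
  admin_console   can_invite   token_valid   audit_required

[1] r3 [ip_allowlisted :- mfa_enrolled, break_glass.]; r9 [can_invite :- role_admin, restricted_mode, export_allowed.]; r11 [token_valid :- export_allowed.]. ⇒ new: ip_allowlisted, can_invite, token_valid.
[2] r6 [member_of_group :- ip_allowlisted, can_invite, export_allowed.]. ⇒ new: member_of_group.
[3] r7 [role_viewer :- member_of_group, break_glass.]; r10 [can_delete :- member_of_group, export_allowed.]. ⇒ new: role_viewer, can_delete.
[4] r1 [admin_console :- can_delete, token_valid.]. ⇒ new: admin_console.
[5] r4 [sso_linked :- admin_console.]. ⇒ new: sso_linked.
Derived: can_invite (round 1), admin_console (round 4), token_valid (round 1). audit_required never appears in any round.

audit_required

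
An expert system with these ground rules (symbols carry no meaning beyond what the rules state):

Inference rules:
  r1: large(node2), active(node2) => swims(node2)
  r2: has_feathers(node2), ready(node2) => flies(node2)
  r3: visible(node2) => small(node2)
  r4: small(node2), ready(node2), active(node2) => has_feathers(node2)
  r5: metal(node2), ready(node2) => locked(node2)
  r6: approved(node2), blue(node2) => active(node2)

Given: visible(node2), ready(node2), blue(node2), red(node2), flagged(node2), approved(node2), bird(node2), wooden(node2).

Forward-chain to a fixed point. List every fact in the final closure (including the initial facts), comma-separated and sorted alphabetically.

active(node2), approved(node2), bird(node2), blue(node2), flagged(node2), flies(node2), has_feathers(node2), ready(node2), red(node2), small(node2), visible(node2), wooden(node2)

Round 1 fires r3, r6, giving small(node2), active(node2).
Round 2 fires r4, giving has_feathers(node2).
Round 3 fires r2, giving flies(node2).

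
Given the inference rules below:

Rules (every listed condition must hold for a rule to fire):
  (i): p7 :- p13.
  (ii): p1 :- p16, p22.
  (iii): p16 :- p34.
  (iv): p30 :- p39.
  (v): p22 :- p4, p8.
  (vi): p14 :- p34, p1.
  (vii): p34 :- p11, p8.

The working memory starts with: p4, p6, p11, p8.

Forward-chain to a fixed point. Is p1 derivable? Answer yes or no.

yes

Round 1: (v) [p22 :- p4, p8.]; (vii) [p34 :- p11, p8.]. Adds p22, p34.
Round 2: (iii) [p16 :- p34.]. Adds p16.
Round 3: (ii) [p1 :- p16, p22.]. Adds p1.
Round 4: (vi) [p14 :- p34, p1.]. Adds p14.
p1 appears in round 3, so it is derivable.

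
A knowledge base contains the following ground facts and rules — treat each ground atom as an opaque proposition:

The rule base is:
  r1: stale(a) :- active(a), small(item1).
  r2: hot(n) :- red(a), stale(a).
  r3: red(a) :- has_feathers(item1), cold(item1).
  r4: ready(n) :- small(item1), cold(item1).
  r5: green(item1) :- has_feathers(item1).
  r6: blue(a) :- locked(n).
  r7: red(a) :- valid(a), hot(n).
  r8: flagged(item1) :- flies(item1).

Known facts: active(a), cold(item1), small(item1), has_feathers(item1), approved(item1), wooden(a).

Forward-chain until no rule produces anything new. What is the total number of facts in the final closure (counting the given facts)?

[1] r1 [stale(a) :- active(a), small(item1).]; r3 [red(a) :- has_feathers(item1), cold(item1).]; r4 [ready(n) :- small(item1), cold(item1).]; r5 [green(item1) :- has_feathers(item1).]. ⇒ new: stale(a), red(a), ready(n), green(item1).
[2] r2 [hot(n) :- red(a), stale(a).]. ⇒ new: hot(n).
Closure: {active(a), approved(item1), cold(item1), green(item1), has_feathers(item1), hot(n), ready(n), red(a), small(item1), stale(a), wooden(a)} — 11 facts.

11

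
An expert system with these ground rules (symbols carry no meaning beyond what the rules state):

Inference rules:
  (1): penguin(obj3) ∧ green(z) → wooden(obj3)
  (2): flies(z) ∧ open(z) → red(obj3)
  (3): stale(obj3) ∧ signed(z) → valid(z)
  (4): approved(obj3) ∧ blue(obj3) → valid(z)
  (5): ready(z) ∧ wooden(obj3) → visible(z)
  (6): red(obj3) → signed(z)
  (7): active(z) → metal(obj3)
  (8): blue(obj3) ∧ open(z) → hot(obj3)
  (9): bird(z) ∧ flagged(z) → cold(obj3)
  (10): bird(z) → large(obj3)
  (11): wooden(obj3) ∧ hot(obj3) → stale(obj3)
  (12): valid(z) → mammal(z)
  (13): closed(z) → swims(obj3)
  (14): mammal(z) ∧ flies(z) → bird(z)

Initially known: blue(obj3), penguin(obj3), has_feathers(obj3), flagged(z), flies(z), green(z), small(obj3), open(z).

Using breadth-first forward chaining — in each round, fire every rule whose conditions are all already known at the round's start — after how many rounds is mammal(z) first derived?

Round 1 fires (1), (2), (8), giving wooden(obj3), red(obj3), hot(obj3).
Round 2 fires (6), (11), giving signed(z), stale(obj3).
Round 3 fires (3), giving valid(z).
Round 4 fires (12), giving mammal(z).
mammal(z) first appears in round 4.

4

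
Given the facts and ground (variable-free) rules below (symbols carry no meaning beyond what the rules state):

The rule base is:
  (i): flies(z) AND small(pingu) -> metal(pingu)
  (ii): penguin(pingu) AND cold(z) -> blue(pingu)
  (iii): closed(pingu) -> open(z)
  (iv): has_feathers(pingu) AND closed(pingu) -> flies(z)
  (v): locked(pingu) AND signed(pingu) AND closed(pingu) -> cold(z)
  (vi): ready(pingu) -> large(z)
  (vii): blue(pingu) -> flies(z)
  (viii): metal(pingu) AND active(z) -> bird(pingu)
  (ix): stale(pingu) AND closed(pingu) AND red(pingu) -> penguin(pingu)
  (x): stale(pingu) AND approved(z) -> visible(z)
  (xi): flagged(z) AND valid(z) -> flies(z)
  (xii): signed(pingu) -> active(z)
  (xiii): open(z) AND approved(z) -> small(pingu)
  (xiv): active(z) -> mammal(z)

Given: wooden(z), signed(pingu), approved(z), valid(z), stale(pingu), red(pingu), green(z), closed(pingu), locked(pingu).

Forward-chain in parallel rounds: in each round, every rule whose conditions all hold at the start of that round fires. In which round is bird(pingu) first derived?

Round 1: (iii) [closed(pingu) -> open(z)]; (v) [locked(pingu) AND signed(pingu) AND closed(pingu) -> cold(z)]; (ix) [stale(pingu) AND closed(pingu) AND red(pingu) -> penguin(pingu)]; (x) [stale(pingu) AND approved(z) -> visible(z)]; (xii) [signed(pingu) -> active(z)]. New: open(z), cold(z), penguin(pingu), visible(z), active(z).
Round 2: (ii) [penguin(pingu) AND cold(z) -> blue(pingu)]; (xiii) [open(z) AND approved(z) -> small(pingu)]; (xiv) [active(z) -> mammal(z)]. New: blue(pingu), small(pingu), mammal(z).
Round 3: (vii) [blue(pingu) -> flies(z)]. New: flies(z).
Round 4: (i) [flies(z) AND small(pingu) -> metal(pingu)]. New: metal(pingu).
Round 5: (viii) [metal(pingu) AND active(z) -> bird(pingu)]. New: bird(pingu).
bird(pingu) first appears in round 5.

5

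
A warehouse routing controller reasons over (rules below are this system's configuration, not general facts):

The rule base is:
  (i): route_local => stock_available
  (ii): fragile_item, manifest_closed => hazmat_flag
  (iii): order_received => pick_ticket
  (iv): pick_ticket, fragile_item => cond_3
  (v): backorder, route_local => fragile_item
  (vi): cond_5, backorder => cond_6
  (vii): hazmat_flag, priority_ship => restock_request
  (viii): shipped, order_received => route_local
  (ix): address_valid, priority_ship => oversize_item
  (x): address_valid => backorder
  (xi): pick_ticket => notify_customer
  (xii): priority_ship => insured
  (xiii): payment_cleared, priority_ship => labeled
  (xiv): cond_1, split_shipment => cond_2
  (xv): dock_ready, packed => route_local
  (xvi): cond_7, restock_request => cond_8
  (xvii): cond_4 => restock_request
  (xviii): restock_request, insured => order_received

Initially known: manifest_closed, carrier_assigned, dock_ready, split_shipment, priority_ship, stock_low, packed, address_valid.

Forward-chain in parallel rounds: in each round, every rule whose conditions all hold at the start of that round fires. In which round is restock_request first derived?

4

Round 1 fires (ix), (x), (xii), (xv), giving oversize_item, backorder, insured, route_local.
Round 2 fires (i), (v), giving stock_available, fragile_item.
Round 3 fires (ii), giving hazmat_flag.
Round 4 fires (vii), giving restock_request.
restock_request first appears in round 4.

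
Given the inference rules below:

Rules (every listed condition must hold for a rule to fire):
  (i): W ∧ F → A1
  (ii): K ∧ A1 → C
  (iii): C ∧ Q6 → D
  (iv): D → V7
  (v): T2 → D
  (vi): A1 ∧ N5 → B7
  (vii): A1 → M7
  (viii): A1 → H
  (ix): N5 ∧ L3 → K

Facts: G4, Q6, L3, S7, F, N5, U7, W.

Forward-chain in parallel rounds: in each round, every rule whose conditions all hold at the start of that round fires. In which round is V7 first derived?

Round 1: (i) [W ∧ F → A1]; (ix) [N5 ∧ L3 → K]. Adds A1, K.
Round 2: (ii) [K ∧ A1 → C]; (vi) [A1 ∧ N5 → B7]; (vii) [A1 → M7]; (viii) [A1 → H]. Adds C, B7, M7, H.
Round 3: (iii) [C ∧ Q6 → D]. Adds D.
Round 4: (iv) [D → V7]. Adds V7.
V7 first appears in round 4.

4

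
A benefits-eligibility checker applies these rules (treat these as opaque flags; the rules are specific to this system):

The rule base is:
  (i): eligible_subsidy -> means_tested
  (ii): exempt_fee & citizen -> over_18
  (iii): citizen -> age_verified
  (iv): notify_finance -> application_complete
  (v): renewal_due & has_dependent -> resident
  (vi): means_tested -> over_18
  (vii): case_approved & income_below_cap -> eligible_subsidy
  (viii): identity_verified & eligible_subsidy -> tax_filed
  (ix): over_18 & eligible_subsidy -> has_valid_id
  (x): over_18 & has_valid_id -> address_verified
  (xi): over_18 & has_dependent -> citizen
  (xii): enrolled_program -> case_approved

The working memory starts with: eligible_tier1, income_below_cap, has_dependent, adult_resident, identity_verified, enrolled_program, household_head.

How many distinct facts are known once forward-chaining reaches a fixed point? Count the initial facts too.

[1] (xii) [enrolled_program -> case_approved]. ⇒ new: case_approved.
[2] (vii) [case_approved & income_below_cap -> eligible_subsidy]. ⇒ new: eligible_subsidy.
[3] (i) [eligible_subsidy -> means_tested]; (viii) [identity_verified & eligible_subsidy -> tax_filed]. ⇒ new: means_tested, tax_filed.
[4] (vi) [means_tested -> over_18]. ⇒ new: over_18.
[5] (ix) [over_18 & eligible_subsidy -> has_valid_id]; (xi) [over_18 & has_dependent -> citizen]. ⇒ new: has_valid_id, citizen.
[6] (iii) [citizen -> age_verified]; (x) [over_18 & has_valid_id -> address_verified]. ⇒ new: age_verified, address_verified.
Closure: {address_verified, adult_resident, age_verified, case_approved, citizen, eligible_subsidy, eligible_tier1, enrolled_program, has_dependent, has_valid_id, household_head, identity_verified, income_below_cap, means_tested, over_18, tax_filed} — 16 facts.

16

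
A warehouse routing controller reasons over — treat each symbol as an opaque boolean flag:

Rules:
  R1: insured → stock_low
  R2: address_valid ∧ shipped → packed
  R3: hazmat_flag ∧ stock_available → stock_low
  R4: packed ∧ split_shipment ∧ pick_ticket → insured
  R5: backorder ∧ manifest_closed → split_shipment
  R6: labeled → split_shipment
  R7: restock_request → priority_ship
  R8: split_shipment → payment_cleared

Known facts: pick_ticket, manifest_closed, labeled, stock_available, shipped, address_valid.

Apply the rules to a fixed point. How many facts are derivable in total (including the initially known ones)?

Round 1: R2 [address_valid ∧ shipped → packed]; R6 [labeled → split_shipment]. New: packed, split_shipment.
Round 2: R4 [packed ∧ split_shipment ∧ pick_ticket → insured]; R8 [split_shipment → payment_cleared]. New: insured, payment_cleared.
Round 3: R1 [insured → stock_low]. New: stock_low.
Closure: {address_valid, insured, labeled, manifest_closed, packed, payment_cleared, pick_ticket, shipped, split_shipment, stock_available, stock_low} — 11 facts.

11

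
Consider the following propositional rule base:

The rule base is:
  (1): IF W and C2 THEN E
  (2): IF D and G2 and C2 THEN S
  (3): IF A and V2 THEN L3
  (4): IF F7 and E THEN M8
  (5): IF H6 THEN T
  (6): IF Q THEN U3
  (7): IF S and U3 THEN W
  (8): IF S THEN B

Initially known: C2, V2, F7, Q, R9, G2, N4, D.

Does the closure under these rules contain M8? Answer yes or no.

yes

Round 1: (2) [IF D and G2 and C2 THEN S]; (6) [IF Q THEN U3]. Adds S, U3.
Round 2: (7) [IF S and U3 THEN W]; (8) [IF S THEN B]. Adds W, B.
Round 3: (1) [IF W and C2 THEN E]. Adds E.
Round 4: (4) [IF F7 and E THEN M8]. Adds M8.
M8 appears in round 4, so it is derivable.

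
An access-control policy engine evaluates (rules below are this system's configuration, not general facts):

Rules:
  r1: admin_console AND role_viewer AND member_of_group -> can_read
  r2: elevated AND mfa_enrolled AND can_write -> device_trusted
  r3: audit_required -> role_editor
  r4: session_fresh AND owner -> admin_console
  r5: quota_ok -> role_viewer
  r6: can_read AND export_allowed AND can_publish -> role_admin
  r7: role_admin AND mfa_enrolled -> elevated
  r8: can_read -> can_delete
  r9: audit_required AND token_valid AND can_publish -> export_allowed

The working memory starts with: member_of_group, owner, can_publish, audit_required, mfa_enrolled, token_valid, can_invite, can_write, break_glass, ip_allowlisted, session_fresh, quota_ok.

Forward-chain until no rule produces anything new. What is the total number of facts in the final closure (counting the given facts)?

Round 1: r3 [audit_required -> role_editor]; r4 [session_fresh AND owner -> admin_console]; r5 [quota_ok -> role_viewer]; r9 [audit_required AND token_valid AND can_publish -> export_allowed]. New: role_editor, admin_console, role_viewer, export_allowed.
Round 2: r1 [admin_console AND role_viewer AND member_of_group -> can_read]. New: can_read.
Round 3: r6 [can_read AND export_allowed AND can_publish -> role_admin]; r8 [can_read -> can_delete]. New: role_admin, can_delete.
Round 4: r7 [role_admin AND mfa_enrolled -> elevated]. New: elevated.
Round 5: r2 [elevated AND mfa_enrolled AND can_write -> device_trusted]. New: device_trusted.
Closure: {admin_console, audit_required, break_glass, can_delete, can_invite, can_publish, can_read, can_write, device_trusted, elevated, export_allowed, ip_allowlisted, member_of_group, mfa_enrolled, owner, quota_ok, role_admin, role_editor, role_viewer, session_fresh, token_valid} — 21 facts.

21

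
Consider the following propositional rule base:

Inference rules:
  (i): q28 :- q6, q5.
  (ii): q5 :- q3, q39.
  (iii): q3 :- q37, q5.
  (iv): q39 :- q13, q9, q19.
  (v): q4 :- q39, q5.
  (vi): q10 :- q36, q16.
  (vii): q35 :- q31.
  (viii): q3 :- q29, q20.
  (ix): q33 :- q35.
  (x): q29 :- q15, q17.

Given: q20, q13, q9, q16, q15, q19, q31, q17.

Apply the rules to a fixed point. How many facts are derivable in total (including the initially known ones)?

15

Round 1: (iv) [q39 :- q13, q9, q19.]; (vii) [q35 :- q31.]; (x) [q29 :- q15, q17.]. New: q39, q35, q29.
Round 2: (viii) [q3 :- q29, q20.]; (ix) [q33 :- q35.]. New: q3, q33.
Round 3: (ii) [q5 :- q3, q39.]. New: q5.
Round 4: (v) [q4 :- q39, q5.]. New: q4.
Closure: {q13, q15, q16, q17, q19, q20, q29, q3, q31, q33, q35, q39, q4, q5, q9} — 15 facts.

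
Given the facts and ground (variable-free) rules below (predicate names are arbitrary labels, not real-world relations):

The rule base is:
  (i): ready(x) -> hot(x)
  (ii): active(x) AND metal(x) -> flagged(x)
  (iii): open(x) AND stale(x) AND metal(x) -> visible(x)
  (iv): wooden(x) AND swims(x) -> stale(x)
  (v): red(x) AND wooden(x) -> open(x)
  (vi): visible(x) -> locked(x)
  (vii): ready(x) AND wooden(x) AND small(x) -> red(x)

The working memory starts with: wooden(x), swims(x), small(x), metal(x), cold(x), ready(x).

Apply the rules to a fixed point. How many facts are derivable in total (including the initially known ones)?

12

Round 1: (i) [ready(x) -> hot(x)]; (iv) [wooden(x) AND swims(x) -> stale(x)]; (vii) [ready(x) AND wooden(x) AND small(x) -> red(x)]. New: hot(x), stale(x), red(x).
Round 2: (v) [red(x) AND wooden(x) -> open(x)]. New: open(x).
Round 3: (iii) [open(x) AND stale(x) AND metal(x) -> visible(x)]. New: visible(x).
Round 4: (vi) [visible(x) -> locked(x)]. New: locked(x).
Closure: {cold(x), hot(x), locked(x), metal(x), open(x), ready(x), red(x), small(x), stale(x), swims(x), visible(x), wooden(x)} — 12 facts.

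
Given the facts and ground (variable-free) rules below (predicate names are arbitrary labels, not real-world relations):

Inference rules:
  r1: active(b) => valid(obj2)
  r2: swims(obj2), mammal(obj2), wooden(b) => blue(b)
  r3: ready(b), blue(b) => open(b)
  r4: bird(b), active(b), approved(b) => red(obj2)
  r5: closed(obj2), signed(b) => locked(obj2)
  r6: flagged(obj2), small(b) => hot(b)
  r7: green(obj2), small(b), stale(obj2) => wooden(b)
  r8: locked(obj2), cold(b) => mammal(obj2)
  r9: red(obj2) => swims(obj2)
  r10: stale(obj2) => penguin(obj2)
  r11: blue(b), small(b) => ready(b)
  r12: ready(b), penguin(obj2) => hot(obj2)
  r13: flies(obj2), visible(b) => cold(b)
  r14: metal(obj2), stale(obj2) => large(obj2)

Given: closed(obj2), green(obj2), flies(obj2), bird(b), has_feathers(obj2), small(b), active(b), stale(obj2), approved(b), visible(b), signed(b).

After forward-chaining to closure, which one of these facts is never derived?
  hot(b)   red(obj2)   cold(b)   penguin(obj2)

Round 1: r1 [active(b) => valid(obj2)]; r4 [bird(b), active(b), approved(b) => red(obj2)]; r5 [closed(obj2), signed(b) => locked(obj2)]; r7 [green(obj2), small(b), stale(obj2) => wooden(b)]; r10 [stale(obj2) => penguin(obj2)]; r13 [flies(obj2), visible(b) => cold(b)]. New: valid(obj2), red(obj2), locked(obj2), wooden(b), penguin(obj2), cold(b).
Round 2: r8 [locked(obj2), cold(b) => mammal(obj2)]; r9 [red(obj2) => swims(obj2)]. New: mammal(obj2), swims(obj2).
Round 3: r2 [swims(obj2), mammal(obj2), wooden(b) => blue(b)]. New: blue(b).
Round 4: r11 [blue(b), small(b) => ready(b)]. New: ready(b).
Round 5: r3 [ready(b), blue(b) => open(b)]; r12 [ready(b), penguin(obj2) => hot(obj2)]. New: open(b), hot(obj2).
Derived: red(obj2) (round 1), cold(b) (round 1), penguin(obj2) (round 1). hot(b) never appears in any round.

hot(b)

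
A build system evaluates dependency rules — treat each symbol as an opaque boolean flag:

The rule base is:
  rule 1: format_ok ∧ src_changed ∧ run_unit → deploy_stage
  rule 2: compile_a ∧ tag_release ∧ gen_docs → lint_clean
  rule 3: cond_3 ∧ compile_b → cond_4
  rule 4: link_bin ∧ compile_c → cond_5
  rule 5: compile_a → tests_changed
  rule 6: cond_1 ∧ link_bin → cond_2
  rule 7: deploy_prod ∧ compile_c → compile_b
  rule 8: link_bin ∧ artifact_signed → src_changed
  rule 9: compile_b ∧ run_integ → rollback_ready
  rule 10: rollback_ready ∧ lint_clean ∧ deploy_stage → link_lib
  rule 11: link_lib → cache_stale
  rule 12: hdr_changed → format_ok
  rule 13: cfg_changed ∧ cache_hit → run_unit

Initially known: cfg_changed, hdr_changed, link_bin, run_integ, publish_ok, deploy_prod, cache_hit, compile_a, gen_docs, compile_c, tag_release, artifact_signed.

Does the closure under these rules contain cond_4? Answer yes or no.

no

Round 1: rule 2 [compile_a ∧ tag_release ∧ gen_docs → lint_clean]; rule 4 [link_bin ∧ compile_c → cond_5]; rule 5 [compile_a → tests_changed]; rule 7 [deploy_prod ∧ compile_c → compile_b]; rule 8 [link_bin ∧ artifact_signed → src_changed]; rule 12 [hdr_changed → format_ok]; rule 13 [cfg_changed ∧ cache_hit → run_unit]. Adds lint_clean, cond_5, tests_changed, compile_b, src_changed, format_ok, run_unit.
Round 2: rule 1 [format_ok ∧ src_changed ∧ run_unit → deploy_stage]; rule 9 [compile_b ∧ run_integ → rollback_ready]. Adds deploy_stage, rollback_ready.
Round 3: rule 10 [rollback_ready ∧ lint_clean ∧ deploy_stage → link_lib]. Adds link_lib.
Round 4: rule 11 [link_lib → cache_stale]. Adds cache_stale.
Fixed point reached. cond_4 is concluded only by rule 3; rule 3 needs cond_3 (never derived).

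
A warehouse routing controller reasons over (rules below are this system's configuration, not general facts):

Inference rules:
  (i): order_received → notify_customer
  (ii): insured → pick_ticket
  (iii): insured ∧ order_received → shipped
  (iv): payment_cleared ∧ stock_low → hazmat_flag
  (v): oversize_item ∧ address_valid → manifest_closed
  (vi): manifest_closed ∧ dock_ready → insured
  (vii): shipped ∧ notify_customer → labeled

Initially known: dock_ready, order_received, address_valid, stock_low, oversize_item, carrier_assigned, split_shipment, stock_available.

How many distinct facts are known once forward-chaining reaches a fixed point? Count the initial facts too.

Round 1: (i) [order_received → notify_customer]; (v) [oversize_item ∧ address_valid → manifest_closed]. Adds notify_customer, manifest_closed.
Round 2: (vi) [manifest_closed ∧ dock_ready → insured]. Adds insured.
Round 3: (ii) [insured → pick_ticket]; (iii) [insured ∧ order_received → shipped]. Adds pick_ticket, shipped.
Round 4: (vii) [shipped ∧ notify_customer → labeled]. Adds labeled.
Closure: {address_valid, carrier_assigned, dock_ready, insured, labeled, manifest_closed, notify_customer, order_received, oversize_item, pick_ticket, shipped, split_shipment, stock_available, stock_low} — 14 facts.

14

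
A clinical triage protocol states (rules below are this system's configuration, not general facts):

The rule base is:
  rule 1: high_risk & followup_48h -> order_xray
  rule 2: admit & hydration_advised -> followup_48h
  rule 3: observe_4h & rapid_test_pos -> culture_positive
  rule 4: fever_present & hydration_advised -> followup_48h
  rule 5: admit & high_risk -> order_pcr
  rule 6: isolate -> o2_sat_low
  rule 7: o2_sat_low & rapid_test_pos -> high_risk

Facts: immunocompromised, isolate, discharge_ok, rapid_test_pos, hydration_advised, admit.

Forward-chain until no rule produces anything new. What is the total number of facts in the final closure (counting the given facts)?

[1] rule 2 [admit & hydration_advised -> followup_48h]; rule 6 [isolate -> o2_sat_low]. ⇒ new: followup_48h, o2_sat_low.
[2] rule 7 [o2_sat_low & rapid_test_pos -> high_risk]. ⇒ new: high_risk.
[3] rule 1 [high_risk & followup_48h -> order_xray]; rule 5 [admit & high_risk -> order_pcr]. ⇒ new: order_xray, order_pcr.
Closure: {admit, discharge_ok, followup_48h, high_risk, hydration_advised, immunocompromised, isolate, o2_sat_low, order_pcr, order_xray, rapid_test_pos} — 11 facts.

11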